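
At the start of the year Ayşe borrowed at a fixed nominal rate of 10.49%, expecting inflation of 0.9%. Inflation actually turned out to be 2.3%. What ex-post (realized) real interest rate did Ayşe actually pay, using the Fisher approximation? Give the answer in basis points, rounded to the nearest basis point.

819 basis points

Ex-post: 10.49% − 2.3% = 8.190%
So the realized real rate is 819 basis points.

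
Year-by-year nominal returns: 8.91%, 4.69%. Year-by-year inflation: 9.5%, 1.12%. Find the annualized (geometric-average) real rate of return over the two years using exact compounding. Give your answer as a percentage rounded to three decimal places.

Compound the nominal returns: 1.0891 × 1.0469 = 1.14017879.
Compound inflation: 1.0950 × 1.0112 = 1.10726400.
Deflate: 1.14017879 / 1.10726400 = 1.02972624.
Annualized real rate = 1.02972624^(1/2) − 1 = 1.4754% → 1.475%.

1.475%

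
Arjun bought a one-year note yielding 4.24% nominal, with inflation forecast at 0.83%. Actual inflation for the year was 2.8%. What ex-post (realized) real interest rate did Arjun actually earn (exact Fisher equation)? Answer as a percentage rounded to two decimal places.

Ex-post: (1 + 0.0424)/(1 + 0.0280) − 1 = 1.4008%
So the realized real rate is 1.40%.

1.40%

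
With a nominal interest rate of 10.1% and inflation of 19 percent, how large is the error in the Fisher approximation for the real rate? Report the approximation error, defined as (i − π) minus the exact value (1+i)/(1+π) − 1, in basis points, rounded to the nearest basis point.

Approximate: r ≈ 10.100% − 19.000% = -8.9000%
Exact: (1 + 0.1010)/(1 + 0.1900) − 1 = -7.4790%
Error = -8.9000% − (-7.4790%) = -1.4210% → -142 basis points.

-142 basis points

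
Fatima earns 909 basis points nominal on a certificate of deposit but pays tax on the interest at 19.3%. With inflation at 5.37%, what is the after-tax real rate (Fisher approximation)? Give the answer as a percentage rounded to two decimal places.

After-tax nominal return = 9.09% × (1 − 0.193) = 7.33563%.
r ≈ 7.33563% − 5.37% → 1.97%.

1.97%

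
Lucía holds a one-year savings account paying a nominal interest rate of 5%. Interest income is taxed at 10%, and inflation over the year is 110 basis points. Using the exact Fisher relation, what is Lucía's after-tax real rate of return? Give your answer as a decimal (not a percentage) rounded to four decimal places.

0.0336

After-tax nominal return = 5% × (1 − 0.1) = 4.5000%.
1 + r = 1.04500 / 1.01100 = 1.033630
After-tax real rate = 1.033630 − 1 → 0.0336.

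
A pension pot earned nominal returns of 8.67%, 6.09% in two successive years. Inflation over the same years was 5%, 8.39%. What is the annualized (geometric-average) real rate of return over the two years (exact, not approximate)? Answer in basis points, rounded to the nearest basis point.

Compound the nominal returns: 1.0867 × 1.0609 = 1.15288003.
Compound inflation: 1.0500 × 1.0839 = 1.13809500.
Deflate: 1.15288003 / 1.13809500 = 1.01299103.
Annualized real rate = 1.01299103^(1/2) − 1 = 0.6475% → 65 basis points.

65 basis points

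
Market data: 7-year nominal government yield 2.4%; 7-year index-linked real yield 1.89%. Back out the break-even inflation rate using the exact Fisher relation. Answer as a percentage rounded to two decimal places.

(1 + π) = (1 + i)/(1 + r) = 1.02400 / 1.01890 = 1.005005
Break-even inflation = 1.005005 − 1 → 0.50%.

0.50%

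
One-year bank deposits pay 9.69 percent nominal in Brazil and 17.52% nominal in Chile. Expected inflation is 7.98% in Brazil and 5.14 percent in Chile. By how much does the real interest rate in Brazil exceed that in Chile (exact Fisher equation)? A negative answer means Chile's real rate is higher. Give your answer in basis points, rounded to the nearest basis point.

Brazil: (1 + 0.0969)/(1 + 0.0798) − 1 = 1.5836%
Chile: (1 + 0.1752)/(1 + 0.0514) − 1 = 11.7748%
Differential = 1.5836% − 11.7748% = -10.1911% → -1019 basis points.

-1019 basis points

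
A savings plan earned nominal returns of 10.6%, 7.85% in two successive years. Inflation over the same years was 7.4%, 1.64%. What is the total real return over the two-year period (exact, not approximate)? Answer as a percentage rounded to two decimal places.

9.27%

Nominal growth factor = 1.1060 × 1.0785 = 1.192821
Price-level growth factor = 1.0740 × 1.0164 = 1.091614
Real growth factor = 1.192821 / 1.091614 = 1.092714
Total real return = 1.092714 − 1 → 9.27%.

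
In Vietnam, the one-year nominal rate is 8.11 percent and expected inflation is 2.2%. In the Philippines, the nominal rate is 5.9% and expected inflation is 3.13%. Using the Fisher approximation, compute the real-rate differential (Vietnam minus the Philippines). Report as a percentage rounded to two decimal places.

Vietnam: 8.11% − 2.2% = 5.910%
The Philippines: 5.9% − 3.13% = 2.770%
Differential = 3.140% → 3.14%.

3.14%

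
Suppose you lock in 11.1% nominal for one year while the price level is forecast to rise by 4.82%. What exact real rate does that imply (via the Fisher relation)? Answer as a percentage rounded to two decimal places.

1 + r = 1.11100 / 1.04820 = 1.059912
r = 1.059912 − 1 = 5.9912%, i.e. 5.99%.

5.99%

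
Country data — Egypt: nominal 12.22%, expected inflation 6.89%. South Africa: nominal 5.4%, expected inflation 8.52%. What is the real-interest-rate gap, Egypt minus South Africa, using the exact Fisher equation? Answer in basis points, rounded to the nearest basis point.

786 basis points

Egypt: (1 + 0.1222)/(1 + 0.0689) − 1 = 4.9864%
South Africa: (1 + 0.0540)/(1 + 0.0852) − 1 = -2.8750%
Differential = 4.9864% − (-2.8750%) = 7.8615% → 786 basis points.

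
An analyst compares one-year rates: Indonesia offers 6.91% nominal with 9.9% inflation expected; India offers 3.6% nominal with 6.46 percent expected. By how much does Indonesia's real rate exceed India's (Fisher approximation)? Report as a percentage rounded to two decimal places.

-0.13%

Indonesia: 6.91% − 9.9% = -2.990%
India: 3.6% − 6.46% = -2.860%
Differential = -0.130% → -0.13%.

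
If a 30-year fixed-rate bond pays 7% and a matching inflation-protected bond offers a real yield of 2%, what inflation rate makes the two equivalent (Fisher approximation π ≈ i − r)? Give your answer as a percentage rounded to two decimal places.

5.00%

π ≈ i − r = 7% − 2% → 5.00%.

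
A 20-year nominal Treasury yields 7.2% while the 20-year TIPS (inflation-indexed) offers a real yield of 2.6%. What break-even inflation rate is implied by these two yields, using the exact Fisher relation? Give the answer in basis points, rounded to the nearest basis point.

448 basis points

(1 + π) = (1 + i)/(1 + r) = 1.07200 / 1.02600 = 1.044834
Break-even inflation = 1.044834 − 1 → 448 basis points.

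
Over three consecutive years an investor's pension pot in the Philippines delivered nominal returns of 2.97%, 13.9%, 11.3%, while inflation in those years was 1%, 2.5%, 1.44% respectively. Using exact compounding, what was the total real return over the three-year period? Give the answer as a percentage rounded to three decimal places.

24.301%

Nominal growth factor = 1.0297 × 1.1390 × 1.1130 = 1.305358
Price-level growth factor = 1.0100 × 1.0250 × 1.0144 = 1.050158
Real growth factor = 1.305358 / 1.050158 = 1.243011
Total real return = 1.243011 − 1 → 24.301%.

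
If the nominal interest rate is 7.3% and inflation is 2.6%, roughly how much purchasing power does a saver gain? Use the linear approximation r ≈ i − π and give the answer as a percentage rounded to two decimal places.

4.70%

r ≈ i − π = 7.3% − 2.6% = 4.70%.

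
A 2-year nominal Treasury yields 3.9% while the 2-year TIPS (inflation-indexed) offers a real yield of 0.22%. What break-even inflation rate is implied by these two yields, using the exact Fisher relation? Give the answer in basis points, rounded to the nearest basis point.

367 basis points

(1 + π) = (1 + i)/(1 + r) = 1.03900 / 1.00220 = 1.036719
Break-even inflation = 1.036719 − 1 → 367 basis points.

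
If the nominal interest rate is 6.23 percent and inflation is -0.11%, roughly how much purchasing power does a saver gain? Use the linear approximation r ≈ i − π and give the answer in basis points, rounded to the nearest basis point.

r ≈ i − π = 6.23% − (-0.11%) = 634 basis points.

634 basis points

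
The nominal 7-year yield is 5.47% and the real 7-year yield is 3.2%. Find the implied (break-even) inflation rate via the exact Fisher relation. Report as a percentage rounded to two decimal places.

(1 + π) = (1 + i)/(1 + r) = 1.05470 / 1.03200 = 1.021996
Break-even inflation = 1.021996 − 1 → 2.20%.

2.20%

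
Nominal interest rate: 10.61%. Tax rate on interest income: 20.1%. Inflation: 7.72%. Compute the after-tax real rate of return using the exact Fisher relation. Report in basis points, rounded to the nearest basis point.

After-tax nominal return = 10.61% × (1 − 0.201) = 8.47739%.
1 + r = 1.0847739 / 1.07720 = 1.007031
After-tax real rate = 1.007031 − 1 → 70 basis points.

70 basis points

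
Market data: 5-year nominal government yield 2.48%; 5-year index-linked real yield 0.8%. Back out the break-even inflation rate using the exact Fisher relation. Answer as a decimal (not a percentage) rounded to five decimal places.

0.01667

(1 + π) = (1 + i)/(1 + r) = 1.02480 / 1.00800 = 1.016667
Break-even inflation = 1.016667 − 1 → 0.01667.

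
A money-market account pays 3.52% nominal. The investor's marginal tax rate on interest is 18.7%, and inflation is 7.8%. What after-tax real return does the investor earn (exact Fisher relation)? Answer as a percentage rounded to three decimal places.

After-tax nominal return = 3.52% × (1 − 0.187) = 2.86176%.
1 + r = 1.0286176 / 1.07800 = 0.954191
After-tax real rate = 0.954191 − 1 → -4.581%.

-4.581%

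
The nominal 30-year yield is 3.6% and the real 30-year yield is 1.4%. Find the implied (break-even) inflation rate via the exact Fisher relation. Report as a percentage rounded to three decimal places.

2.170%

(1 + π) = (1 + i)/(1 + r) = 1.03600 / 1.01400 = 1.021696
Break-even inflation = 1.021696 − 1 → 2.170%.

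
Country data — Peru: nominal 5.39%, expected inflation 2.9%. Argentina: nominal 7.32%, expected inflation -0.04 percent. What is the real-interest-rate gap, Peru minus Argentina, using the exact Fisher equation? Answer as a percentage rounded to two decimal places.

-4.94%

Peru: (1 + 0.0539)/(1 + 0.0290) − 1 = 2.4198%
Argentina: (1 + 0.0732)/(1 − 0.0004) − 1 = 7.3629%
Differential = 2.4198% − 7.3629% = -4.9431% → -4.94%.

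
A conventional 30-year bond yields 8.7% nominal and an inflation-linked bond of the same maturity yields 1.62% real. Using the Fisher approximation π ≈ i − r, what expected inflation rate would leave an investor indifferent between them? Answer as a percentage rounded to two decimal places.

π ≈ i − r = 8.7% − 1.62% → 7.08%.

7.08%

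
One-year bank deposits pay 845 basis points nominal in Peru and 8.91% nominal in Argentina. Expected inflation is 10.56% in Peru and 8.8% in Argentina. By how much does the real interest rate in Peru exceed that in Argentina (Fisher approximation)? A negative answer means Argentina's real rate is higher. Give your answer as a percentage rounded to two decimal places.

-2.22%

Peru: 8.45% − 10.56% = -2.110%
Argentina: 8.91% − 8.8% = 0.110%
Differential = -2.220% → -2.22%.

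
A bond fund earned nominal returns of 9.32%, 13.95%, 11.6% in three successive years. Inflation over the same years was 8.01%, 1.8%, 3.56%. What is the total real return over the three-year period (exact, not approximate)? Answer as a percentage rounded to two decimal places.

22.09%

Compound the nominal returns: 1.0932 × 1.1395 × 1.1160 = 1.390203.
Compound inflation: 1.0801 × 1.0180 × 1.0356 = 1.138685.
Deflate: 1.390203 / 1.138685 = 1.220884.
Total real return = 1.220884 − 1 → 22.09%.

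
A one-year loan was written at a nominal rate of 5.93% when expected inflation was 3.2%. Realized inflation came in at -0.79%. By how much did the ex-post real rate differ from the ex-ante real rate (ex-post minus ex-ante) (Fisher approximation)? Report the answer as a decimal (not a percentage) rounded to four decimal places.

0.0399

Ex-ante: 5.93% − 3.2% = 2.730%
Ex-post: 5.93% − (-0.79%) = 6.720%
Difference (ex-post − ex-ante) = 3.9900% → 0.0399.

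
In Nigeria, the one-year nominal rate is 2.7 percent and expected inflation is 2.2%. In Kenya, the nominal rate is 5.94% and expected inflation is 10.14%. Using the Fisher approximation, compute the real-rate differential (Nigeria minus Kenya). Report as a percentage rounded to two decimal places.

Nigeria: 2.7% − 2.2% = 0.500%
Kenya: 5.94% − 10.14% = -4.200%
Differential = 4.700% → 4.70%.

4.70%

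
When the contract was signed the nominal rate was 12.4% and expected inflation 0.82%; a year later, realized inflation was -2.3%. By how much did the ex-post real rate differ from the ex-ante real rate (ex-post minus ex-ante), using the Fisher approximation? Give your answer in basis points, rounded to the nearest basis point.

Ex-ante: 12.4% − 0.82% = 11.580%
Ex-post: 12.4% − (-2.3%) = 14.700%
Difference (ex-post − ex-ante) = 3.1200% → 312 basis points.

312 basis points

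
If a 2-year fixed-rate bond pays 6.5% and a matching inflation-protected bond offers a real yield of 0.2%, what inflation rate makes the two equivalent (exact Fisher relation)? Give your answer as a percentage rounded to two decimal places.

6.29%

(1 + π) = (1 + i)/(1 + r) = 1.06500 / 1.00200 = 1.062874
Break-even inflation = 1.062874 − 1 → 6.29%.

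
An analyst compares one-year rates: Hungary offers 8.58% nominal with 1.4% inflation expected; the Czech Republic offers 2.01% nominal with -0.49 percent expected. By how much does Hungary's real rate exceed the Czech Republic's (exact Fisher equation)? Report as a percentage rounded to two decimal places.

Hungary: (1 + 0.0858)/(1 + 0.0140) − 1 = 7.0809%
The Czech Republic: (1 + 0.0201)/(1 − 0.0049) − 1 = 2.5123%
Differential = 7.0809% − 2.5123% = 4.5686% → 4.57%.

4.57%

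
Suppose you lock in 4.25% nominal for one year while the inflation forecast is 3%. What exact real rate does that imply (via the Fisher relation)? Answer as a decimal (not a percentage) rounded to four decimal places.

By the Fisher relation, 1 + r = (1 + i)/(1 + π).
1 + r = 1.04250 / 1.03000 = 1.012136
r = 1.012136 − 1 = 1.2136%, i.e. 0.0121.

0.0121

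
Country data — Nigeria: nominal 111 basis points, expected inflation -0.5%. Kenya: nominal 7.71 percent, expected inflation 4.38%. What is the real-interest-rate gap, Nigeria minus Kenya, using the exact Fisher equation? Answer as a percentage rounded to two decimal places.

Nigeria: (1 + 0.0111)/(1 − 0.0050) − 1 = 1.6181%
Kenya: (1 + 0.0771)/(1 + 0.0438) − 1 = 3.1903%
Differential = 1.6181% − 3.1903% = -1.5722% → -1.57%.

-1.57%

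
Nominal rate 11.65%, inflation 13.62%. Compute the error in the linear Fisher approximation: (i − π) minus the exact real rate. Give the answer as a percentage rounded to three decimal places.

Approximate: r ≈ 11.650% − 13.620% = -1.9700%
Exact: (1 + 0.1165)/(1 + 0.1362) − 1 = -1.7338%
Error = -1.9700% − (-1.7338%) = -0.2362% → -0.236%.

-0.236%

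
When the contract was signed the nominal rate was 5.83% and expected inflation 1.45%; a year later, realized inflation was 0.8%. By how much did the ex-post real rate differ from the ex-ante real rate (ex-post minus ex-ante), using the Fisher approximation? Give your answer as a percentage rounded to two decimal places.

0.65%

Ex-ante: 5.83% − 1.45% = 4.380%
Ex-post: 5.83% − 0.8% = 5.030%
Difference (ex-post − ex-ante) = 0.6500% → 0.65%.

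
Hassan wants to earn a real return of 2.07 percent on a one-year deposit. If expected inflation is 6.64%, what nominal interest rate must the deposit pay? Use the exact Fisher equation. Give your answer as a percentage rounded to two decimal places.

8.85%

(1 + i) = (1 + r)(1 + π) = 1.02070 × 1.06640 = 1.08847448
i = 1.08847448 − 1, so the required nominal rate is 8.85%.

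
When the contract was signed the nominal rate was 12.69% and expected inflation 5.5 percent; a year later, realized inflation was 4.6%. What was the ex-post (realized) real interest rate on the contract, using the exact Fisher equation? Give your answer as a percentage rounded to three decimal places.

Ex-post: (1 + 0.1269)/(1 + 0.0460) − 1 = 7.7342%
So the realized real rate is 7.734%.

7.734%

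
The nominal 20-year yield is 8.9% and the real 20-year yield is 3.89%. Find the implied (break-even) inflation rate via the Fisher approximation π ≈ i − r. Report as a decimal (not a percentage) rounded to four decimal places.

0.0501

π ≈ i − r = 8.9% − 3.89% → 0.0501.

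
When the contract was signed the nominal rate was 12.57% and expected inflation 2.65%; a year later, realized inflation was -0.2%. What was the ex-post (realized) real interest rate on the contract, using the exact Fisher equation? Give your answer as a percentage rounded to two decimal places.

12.80%

Ex-post: (1 + 0.1257)/(1 − 0.0020) − 1 = 12.7956%
So the realized real rate is 12.80%.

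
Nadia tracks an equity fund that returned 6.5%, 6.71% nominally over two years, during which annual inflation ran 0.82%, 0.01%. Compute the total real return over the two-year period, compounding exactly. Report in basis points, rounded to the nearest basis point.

1271 basis points

Nominal growth factor = 1.0650 × 1.0671 = 1.136462
Price-level growth factor = 1.0082 × 1.0001 = 1.008301
Real growth factor = 1.136462 / 1.008301 = 1.127106
Total real return = 1.127106 − 1 → 1271 basis points.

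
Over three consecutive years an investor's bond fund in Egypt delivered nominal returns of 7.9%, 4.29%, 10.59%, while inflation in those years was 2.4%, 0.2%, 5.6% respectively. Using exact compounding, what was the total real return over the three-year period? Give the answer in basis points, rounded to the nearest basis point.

Nominal growth factor = 1.0790 × 1.0429 × 1.1059 = 1.244457
Price-level growth factor = 1.0240 × 1.0020 × 1.0560 = 1.083507
Real growth factor = 1.244457 / 1.083507 = 1.148546
Total real return = 1.148546 − 1 → 1485 basis points.

1485 basis points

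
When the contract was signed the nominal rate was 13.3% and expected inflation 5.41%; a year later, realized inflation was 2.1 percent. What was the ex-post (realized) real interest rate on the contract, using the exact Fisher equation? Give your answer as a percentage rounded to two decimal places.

10.97%

Ex-post: (1 + 0.1330)/(1 + 0.0210) − 1 = 10.9696%
So the realized real rate is 10.97%.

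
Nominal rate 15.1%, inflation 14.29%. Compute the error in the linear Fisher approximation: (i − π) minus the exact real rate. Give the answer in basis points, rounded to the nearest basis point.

10 basis points

Approximate: r ≈ 15.100% − 14.290% = 0.8100%
Exact: (1 + 0.1510)/(1 + 0.1429) − 1 = 0.7087%
Error = 0.8100% − 0.7087% = 0.1013% → 10 basis points.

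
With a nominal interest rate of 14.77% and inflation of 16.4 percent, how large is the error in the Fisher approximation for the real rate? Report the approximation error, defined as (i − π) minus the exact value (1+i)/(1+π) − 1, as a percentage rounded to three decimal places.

-0.230%

Approximate: r ≈ 14.770% − 16.400% = -1.6300%
Exact: (1 + 0.1477)/(1 + 0.1640) − 1 = -1.4003%
Error = -1.6300% − (-1.4003%) = -0.2297% → -0.230%.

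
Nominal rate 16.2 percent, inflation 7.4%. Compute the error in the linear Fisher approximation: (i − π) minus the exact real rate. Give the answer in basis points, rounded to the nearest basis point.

Approximate: r ≈ 16.200% − 7.400% = 8.8000%
Exact: (1 + 0.1620)/(1 + 0.0740) − 1 = 8.1937%
Error = 8.8000% − 8.1937% = 0.6063% → 61 basis points.

61 basis points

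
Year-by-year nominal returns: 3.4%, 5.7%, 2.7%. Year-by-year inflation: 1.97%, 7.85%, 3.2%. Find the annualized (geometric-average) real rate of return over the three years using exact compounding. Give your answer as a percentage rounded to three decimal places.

Compound the nominal returns: 1.0340 × 1.0570 × 1.0270 = 1.12244733.
Compound inflation: 1.0197 × 1.0785 × 1.0320 = 1.13493834.
Deflate: 1.12244733 / 1.13493834 = 0.98899411.
Annualized real rate = 0.98899411^(1/3) − 1 = -0.3682% → -0.368%.

-0.368%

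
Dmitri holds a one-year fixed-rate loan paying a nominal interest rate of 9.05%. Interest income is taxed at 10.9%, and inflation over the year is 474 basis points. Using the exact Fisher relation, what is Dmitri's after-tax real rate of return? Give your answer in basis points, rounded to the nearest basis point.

After-tax nominal return = 9.05% × (1 − 0.109) = 8.06355%.
1 + r = 1.0806355 / 1.04740 = 1.031731
After-tax real rate = 1.031731 − 1 → 317 basis points.

317 basis points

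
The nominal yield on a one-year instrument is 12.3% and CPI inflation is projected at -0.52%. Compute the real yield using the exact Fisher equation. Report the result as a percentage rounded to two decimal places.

12.89%

1 + r = 1.12300 / 0.99480 = 1.128870
r = 1.128870 − 1 = 12.8870%, i.e. 12.89%.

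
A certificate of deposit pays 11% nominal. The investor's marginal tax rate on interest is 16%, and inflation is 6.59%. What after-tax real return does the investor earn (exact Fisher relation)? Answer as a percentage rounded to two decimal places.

After-tax nominal return = 11% × (1 − 0.16) = 9.2400%.
1 + r = 1.09240 / 1.06590 = 1.024862
After-tax real rate = 1.024862 − 1 → 2.49%.

2.49%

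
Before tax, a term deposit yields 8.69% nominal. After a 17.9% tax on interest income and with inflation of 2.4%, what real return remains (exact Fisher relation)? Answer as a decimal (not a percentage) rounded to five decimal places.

0.04624

After-tax nominal return = 8.69% × (1 − 0.179) = 7.13449%.
1 + r = 1.0713449 / 1.02400 = 1.0462353
After-tax real rate = 1.0462353 − 1 → 0.04624.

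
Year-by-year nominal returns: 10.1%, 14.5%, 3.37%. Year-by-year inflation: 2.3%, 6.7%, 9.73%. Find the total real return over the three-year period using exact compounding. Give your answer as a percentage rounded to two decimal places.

8.80%

Compound the nominal returns: 1.1010 × 1.1450 × 1.0337 = 1.303129.
Compound inflation: 1.0230 × 1.0670 × 1.0973 = 1.197748.
Deflate: 1.303129 / 1.197748 = 1.087982.
Total real return = 1.087982 − 1 → 8.80%.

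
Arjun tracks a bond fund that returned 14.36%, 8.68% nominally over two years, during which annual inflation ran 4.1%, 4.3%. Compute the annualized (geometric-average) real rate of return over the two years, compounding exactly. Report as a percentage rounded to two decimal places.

Nominal growth factor = 1.1436 × 1.0868 = 1.24286448
Price-level growth factor = 1.0410 × 1.0430 = 1.08576300
Real growth factor = 1.24286448 / 1.08576300 = 1.14469224
Annualized real rate = 1.14469224^(1/2) − 1 = 6.9903% → 6.99%.

6.99%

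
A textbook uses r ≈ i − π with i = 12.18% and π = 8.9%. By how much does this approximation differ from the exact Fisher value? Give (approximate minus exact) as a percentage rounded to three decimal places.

Approximate: r ≈ 12.180% − 8.900% = 3.2800%
Exact: (1 + 0.1218)/(1 + 0.0890) − 1 = 3.0119%
Error = 3.2800% − 3.0119% = 0.2681% → 0.268%.

0.268%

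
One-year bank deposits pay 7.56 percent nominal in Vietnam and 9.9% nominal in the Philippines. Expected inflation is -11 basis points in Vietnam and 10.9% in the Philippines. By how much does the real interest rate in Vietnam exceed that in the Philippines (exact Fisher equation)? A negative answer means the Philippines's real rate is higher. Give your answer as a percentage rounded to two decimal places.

8.58%

Vietnam: (1 + 0.0756)/(1 − 0.0011) − 1 = 7.6784%
The Philippines: (1 + 0.0990)/(1 + 0.1090) − 1 = -0.9017%
Differential = 7.6784% − (-0.9017%) = 8.5802% → 8.58%.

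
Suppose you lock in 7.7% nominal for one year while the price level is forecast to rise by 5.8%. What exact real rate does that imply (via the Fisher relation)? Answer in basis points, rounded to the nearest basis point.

180 basis points

1 + r = 1.07700 / 1.05800 = 1.017958
r = 1.017958 − 1 = 1.7958%, i.e. 180 basis points.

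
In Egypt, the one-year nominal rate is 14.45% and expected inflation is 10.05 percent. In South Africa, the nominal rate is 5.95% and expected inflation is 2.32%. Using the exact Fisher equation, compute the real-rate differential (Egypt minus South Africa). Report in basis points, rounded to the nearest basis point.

Egypt: (1 + 0.1445)/(1 + 0.1005) − 1 = 3.9982%
South Africa: (1 + 0.0595)/(1 + 0.0232) − 1 = 3.5477%
Differential = 3.9982% − 3.5477% = 0.4505% → 45 basis points.

45 basis points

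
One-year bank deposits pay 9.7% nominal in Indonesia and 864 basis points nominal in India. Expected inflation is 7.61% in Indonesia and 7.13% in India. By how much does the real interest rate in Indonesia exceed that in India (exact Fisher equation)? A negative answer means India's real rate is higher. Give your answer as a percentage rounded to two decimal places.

0.53%

Indonesia: (1 + 0.0970)/(1 + 0.0761) − 1 = 1.9422%
India: (1 + 0.0864)/(1 + 0.0713) − 1 = 1.4095%
Differential = 1.9422% − 1.4095% = 0.5327% → 0.53%.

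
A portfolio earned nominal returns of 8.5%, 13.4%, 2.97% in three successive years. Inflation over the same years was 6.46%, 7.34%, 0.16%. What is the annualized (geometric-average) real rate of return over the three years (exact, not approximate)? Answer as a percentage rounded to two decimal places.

Compound the nominal returns: 1.0850 × 1.1340 × 1.0297 = 1.26693258.
Compound inflation: 1.0646 × 1.0734 × 1.0016 = 1.14457003.
Deflate: 1.26693258 / 1.14457003 = 1.10690701.
Annualized real rate = 1.10690701^(1/3) − 1 = 3.4436% → 3.44%.

3.44%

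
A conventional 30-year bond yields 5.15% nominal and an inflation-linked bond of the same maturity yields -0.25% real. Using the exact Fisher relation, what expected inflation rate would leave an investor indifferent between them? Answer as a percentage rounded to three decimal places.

(1 + π) = (1 + i)/(1 + r) = 1.05150 / 0.99750 = 1.0541353
Break-even inflation = 1.0541353 − 1 → 5.414%.

5.414%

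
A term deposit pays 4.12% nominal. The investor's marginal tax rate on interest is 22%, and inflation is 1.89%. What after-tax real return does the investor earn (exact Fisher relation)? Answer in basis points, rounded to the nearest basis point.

After-tax nominal return = 4.12% × (1 − 0.22) = 3.2136%.
1 + r = 1.032136 / 1.01890 = 1.012990
After-tax real rate = 1.012990 − 1 → 130 basis points.

130 basis points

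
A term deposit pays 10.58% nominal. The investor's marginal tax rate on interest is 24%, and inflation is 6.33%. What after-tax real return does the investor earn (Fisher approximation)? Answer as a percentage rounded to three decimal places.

1.711%

After-tax nominal return = 10.58% × (1 − 0.24) = 8.0408%.
r ≈ 8.0408% − 6.33% → 1.711%.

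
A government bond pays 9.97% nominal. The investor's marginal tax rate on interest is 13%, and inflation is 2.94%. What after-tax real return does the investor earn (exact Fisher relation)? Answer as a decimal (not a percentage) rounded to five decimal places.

After-tax nominal return = 9.97% × (1 − 0.13) = 8.6739%.
1 + r = 1.086739 / 1.02940 = 1.055701
After-tax real rate = 1.055701 − 1 → 0.05570.

0.05570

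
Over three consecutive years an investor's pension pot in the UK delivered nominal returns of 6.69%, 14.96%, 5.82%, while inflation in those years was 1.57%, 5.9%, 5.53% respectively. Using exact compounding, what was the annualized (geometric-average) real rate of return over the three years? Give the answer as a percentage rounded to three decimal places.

Compound the nominal returns: 1.0669 × 1.1496 × 1.0582 = 1.29789102.
Compound inflation: 1.0157 × 1.0590 × 1.0553 = 1.13510843.
Deflate: 1.29789102 / 1.13510843 = 1.14340708.
Annualized real rate = 1.14340708^(1/3) − 1 = 4.5684% → 4.568%.

4.568%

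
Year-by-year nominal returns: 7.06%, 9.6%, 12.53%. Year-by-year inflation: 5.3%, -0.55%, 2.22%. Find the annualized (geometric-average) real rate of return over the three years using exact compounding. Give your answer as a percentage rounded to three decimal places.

7.245%

Compound the nominal returns: 1.0706 × 1.0960 × 1.1253 = 1.320401813.
Compound inflation: 1.0530 × 0.9945 × 1.0222 = 1.070456529.
Deflate: 1.320401813 / 1.070456529 = 1.233494101.
Annualized real rate = 1.233494101^(1/3) − 1 = 7.24549% → 7.245%.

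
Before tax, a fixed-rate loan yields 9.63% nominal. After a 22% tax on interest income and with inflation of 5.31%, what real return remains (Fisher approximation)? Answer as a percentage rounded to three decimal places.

After-tax nominal return = 9.63% × (1 − 0.22) = 7.5114%.
r ≈ 7.5114% − 5.31% → 2.201%.

2.201%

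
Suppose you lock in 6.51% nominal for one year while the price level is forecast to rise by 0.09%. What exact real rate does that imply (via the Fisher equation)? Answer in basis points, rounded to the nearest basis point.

By the Fisher equation, 1 + r = (1 + i)/(1 + π).
1 + r = 1.06510 / 1.00090 = 1.064142
r = 1.064142 − 1 = 6.4142%, i.e. 641 basis points.

641 basis points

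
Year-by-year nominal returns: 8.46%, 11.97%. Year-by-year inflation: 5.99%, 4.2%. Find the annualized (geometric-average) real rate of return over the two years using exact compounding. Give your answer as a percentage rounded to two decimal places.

Nominal growth factor = 1.0846 × 1.1197 = 1.21442662
Price-level growth factor = 1.0599 × 1.0420 = 1.10441580
Real growth factor = 1.21442662 / 1.10441580 = 1.09960997
Annualized real rate = 1.09960997^(1/2) − 1 = 4.8623% → 4.86%.

4.86%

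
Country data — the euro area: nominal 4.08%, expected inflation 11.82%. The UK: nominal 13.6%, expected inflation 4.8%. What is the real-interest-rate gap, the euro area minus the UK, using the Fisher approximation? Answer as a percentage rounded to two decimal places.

-16.54%

The euro area: 4.08% − 11.82% = -7.740%
The UK: 13.6% − 4.8% = 8.800%
Differential = -16.540% → -16.54%.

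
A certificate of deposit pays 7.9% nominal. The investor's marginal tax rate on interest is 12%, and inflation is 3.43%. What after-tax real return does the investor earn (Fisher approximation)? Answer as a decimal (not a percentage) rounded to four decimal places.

0.0352

After-tax nominal return = 7.9% × (1 − 0.12) = 6.9520%.
r ≈ 6.9520% − 3.43% → 0.0352.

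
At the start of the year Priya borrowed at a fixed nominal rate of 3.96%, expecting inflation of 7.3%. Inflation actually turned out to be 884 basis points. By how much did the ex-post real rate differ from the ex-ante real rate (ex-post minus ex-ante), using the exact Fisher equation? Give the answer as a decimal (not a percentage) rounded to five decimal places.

-0.01371

Ex-ante: (1 + 0.0396)/(1 + 0.0730) − 1 = -3.1128%
Ex-post: (1 + 0.0396)/(1 + 0.0884) − 1 = -4.4836%
Difference (ex-post − ex-ante) = -1.3709% → -0.01371.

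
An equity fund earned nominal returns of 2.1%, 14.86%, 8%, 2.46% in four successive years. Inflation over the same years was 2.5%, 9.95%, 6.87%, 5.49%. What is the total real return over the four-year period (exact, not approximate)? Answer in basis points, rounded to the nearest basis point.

Nominal growth factor = 1.0210 × 1.1486 × 1.0800 × 1.0246 = 1.297695
Price-level growth factor = 1.0250 × 1.0995 × 1.0687 × 1.0549 = 1.270534
Real growth factor = 1.297695 / 1.270534 = 1.021378
Total real return = 1.021378 − 1 → 214 basis points.

214 basis points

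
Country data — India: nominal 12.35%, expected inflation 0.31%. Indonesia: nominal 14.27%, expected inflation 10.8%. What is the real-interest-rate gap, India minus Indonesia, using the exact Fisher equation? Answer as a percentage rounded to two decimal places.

India: (1 + 0.1235)/(1 + 0.0031) − 1 = 12.0028%
Indonesia: (1 + 0.1427)/(1 + 0.1080) − 1 = 3.1318%
Differential = 12.0028% − 3.1318% = 8.8710% → 8.87%.

8.87%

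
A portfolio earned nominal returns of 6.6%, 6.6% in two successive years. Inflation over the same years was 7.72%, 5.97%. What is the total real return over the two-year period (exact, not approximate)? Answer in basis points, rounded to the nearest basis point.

Compound the nominal returns: 1.0660 × 1.0660 = 1.136356.
Compound inflation: 1.0772 × 1.0597 = 1.141509.
Deflate: 1.136356 / 1.141509 = 0.995486.
Total real return = 0.995486 − 1 → -45 basis points.

-45 basis points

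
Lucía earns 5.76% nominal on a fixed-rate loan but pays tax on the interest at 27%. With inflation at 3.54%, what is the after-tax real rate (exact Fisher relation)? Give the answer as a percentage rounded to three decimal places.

After-tax nominal return = 5.76% × (1 − 0.27) = 4.2048%.
1 + r = 1.042048 / 1.03540 = 1.006421
After-tax real rate = 1.006421 − 1 → 0.642%.

0.642%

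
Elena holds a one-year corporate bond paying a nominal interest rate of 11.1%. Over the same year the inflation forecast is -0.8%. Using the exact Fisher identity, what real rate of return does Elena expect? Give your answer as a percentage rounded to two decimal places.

1 + r = 1.11100 / 0.99200 = 1.119960
r = 1.119960 − 1 = 11.9960%, i.e. 12.00%.

12.00%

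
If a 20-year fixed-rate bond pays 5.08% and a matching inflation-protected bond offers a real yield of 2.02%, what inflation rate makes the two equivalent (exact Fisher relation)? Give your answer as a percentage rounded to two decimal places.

3.00%

(1 + π) = (1 + i)/(1 + r) = 1.05080 / 1.02020 = 1.029994
Break-even inflation = 1.029994 − 1 → 3.00%.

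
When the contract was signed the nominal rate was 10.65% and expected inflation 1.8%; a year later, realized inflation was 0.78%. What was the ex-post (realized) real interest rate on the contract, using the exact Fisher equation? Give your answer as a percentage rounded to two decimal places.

Ex-post: (1 + 0.1065)/(1 + 0.0078) − 1 = 9.7936%
So the realized real rate is 9.79%.

9.79%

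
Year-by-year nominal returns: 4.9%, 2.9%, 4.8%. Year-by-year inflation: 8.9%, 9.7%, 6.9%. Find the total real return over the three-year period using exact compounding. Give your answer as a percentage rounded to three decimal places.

Nominal growth factor = 1.0490 × 1.0290 × 1.0480 = 1.131233
Price-level growth factor = 1.0890 × 1.0970 × 1.0690 = 1.277063
Real growth factor = 1.131233 / 1.277063 = 0.885809
Total real return = 0.885809 − 1 → -11.419%.

-11.419%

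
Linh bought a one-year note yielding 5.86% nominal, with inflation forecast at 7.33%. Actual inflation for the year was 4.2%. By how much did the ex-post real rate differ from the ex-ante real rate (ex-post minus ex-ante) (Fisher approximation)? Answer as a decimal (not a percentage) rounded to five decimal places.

Ex-ante: 5.86% − 7.33% = -1.470%
Ex-post: 5.86% − 4.2% = 1.660%
Difference (ex-post − ex-ante) = 3.1300% → 0.03130.

0.03130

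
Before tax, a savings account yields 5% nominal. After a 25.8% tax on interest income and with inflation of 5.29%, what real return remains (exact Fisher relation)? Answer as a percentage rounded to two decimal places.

After-tax nominal return = 5% × (1 − 0.258) = 3.7100%.
1 + r = 1.03710 / 1.05290 = 0.984994
After-tax real rate = 0.984994 − 1 → -1.50%.

-1.50%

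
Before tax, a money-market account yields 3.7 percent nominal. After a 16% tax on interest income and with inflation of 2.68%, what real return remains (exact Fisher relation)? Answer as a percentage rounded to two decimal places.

0.42%

After-tax nominal return = 3.7% × (1 − 0.16) = 3.1080%.
1 + r = 1.03108 / 1.02680 = 1.004168
After-tax real rate = 1.004168 − 1 → 0.42%.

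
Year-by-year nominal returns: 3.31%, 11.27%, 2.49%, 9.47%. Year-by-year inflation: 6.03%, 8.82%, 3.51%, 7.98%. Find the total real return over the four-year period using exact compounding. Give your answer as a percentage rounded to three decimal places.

Nominal growth factor = 1.0331 × 1.1127 × 1.0249 × 1.0947 = 1.289725
Price-level growth factor = 1.0603 × 1.0882 × 1.0351 × 1.0798 = 1.289624
Real growth factor = 1.289725 / 1.289624 = 1.000078
Total real return = 1.000078 − 1 → 0.008%.

0.008%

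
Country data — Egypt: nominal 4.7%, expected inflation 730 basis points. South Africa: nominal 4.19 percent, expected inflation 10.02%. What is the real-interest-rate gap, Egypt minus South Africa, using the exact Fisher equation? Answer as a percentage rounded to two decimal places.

2.88%

Egypt: (1 + 0.0470)/(1 + 0.0730) − 1 = -2.4231%
South Africa: (1 + 0.0419)/(1 + 0.1002) − 1 = -5.2990%
Differential = -2.4231% − (-5.2990%) = 2.8759% → 2.88%.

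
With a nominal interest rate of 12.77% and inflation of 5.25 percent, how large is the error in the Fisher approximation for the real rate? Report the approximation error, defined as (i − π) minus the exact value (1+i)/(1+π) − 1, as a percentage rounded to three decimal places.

Approximate: r ≈ 12.770% − 5.250% = 7.5200%
Exact: (1 + 0.1277)/(1 + 0.0525) − 1 = 7.1449%
Error = 7.5200% − 7.1449% = 0.3751% → 0.375%.

0.375%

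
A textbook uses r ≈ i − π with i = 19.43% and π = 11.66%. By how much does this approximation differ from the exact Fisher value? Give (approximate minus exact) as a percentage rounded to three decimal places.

Approximate: r ≈ 19.430% − 11.660% = 7.7700%
Exact: (1 + 0.1943)/(1 + 0.1166) − 1 = 6.9586%
Error = 7.7700% − 6.9586% = 0.8114% → 0.811%.

0.811%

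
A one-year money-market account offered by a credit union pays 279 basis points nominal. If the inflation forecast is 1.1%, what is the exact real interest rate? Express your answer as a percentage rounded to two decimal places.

1.67%

1 + r = 1.02790 / 1.01100 = 1.016716
r = 1.016716 − 1 = 1.6716%, i.e. 1.67%.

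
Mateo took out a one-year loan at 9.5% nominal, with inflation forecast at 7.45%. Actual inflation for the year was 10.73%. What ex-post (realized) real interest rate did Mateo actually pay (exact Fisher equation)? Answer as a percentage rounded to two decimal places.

-1.11%

Ex-post: (1 + 0.0950)/(1 + 0.1073) − 1 = -1.1108%
So the realized real rate is -1.11%.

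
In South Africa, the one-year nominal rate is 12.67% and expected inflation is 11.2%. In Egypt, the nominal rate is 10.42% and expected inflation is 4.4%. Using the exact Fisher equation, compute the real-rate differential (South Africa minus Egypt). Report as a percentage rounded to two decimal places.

South Africa: (1 + 0.1267)/(1 + 0.1120) − 1 = 1.3219%
Egypt: (1 + 0.1042)/(1 + 0.0440) − 1 = 5.7663%
Differential = 1.3219% − 5.7663% = -4.4443% → -4.44%.

-4.44%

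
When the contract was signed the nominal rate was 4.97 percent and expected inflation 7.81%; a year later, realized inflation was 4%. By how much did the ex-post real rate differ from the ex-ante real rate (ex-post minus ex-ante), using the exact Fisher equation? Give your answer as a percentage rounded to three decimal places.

Ex-ante: (1 + 0.0497)/(1 + 0.0781) − 1 = -2.6343%
Ex-post: (1 + 0.0497)/(1 + 0.0400) − 1 = 0.9327%
Difference (ex-post − ex-ante) = 3.5670% → 3.567%.

3.567%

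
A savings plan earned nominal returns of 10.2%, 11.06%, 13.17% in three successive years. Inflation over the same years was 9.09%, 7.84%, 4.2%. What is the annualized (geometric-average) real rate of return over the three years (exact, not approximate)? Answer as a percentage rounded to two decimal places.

Compound the nominal returns: 1.1020 × 1.1106 × 1.1317 = 1.38506635.
Compound inflation: 1.0909 × 1.0784 × 1.0420 = 1.22583648.
Deflate: 1.38506635 / 1.22583648 = 1.12989488.
Annualized real rate = 1.12989488^(1/3) − 1 = 4.1548% → 4.15%.

4.15%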